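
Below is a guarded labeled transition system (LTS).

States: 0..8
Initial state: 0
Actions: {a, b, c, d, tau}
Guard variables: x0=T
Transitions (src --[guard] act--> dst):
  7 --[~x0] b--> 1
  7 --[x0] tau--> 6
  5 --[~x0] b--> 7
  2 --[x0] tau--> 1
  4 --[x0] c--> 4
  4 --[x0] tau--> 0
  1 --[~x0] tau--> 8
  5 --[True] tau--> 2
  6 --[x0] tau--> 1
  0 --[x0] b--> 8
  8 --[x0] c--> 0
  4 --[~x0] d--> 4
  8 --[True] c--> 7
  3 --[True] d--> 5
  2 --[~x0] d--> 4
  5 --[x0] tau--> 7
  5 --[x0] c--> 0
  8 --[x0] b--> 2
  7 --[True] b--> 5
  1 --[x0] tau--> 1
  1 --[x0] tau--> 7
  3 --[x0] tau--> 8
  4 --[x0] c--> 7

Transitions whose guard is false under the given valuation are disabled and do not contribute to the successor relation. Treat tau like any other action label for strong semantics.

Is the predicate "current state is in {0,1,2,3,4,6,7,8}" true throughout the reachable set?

Safe = {0,1,2,3,4,6,7,8}
R = {0,1,2,5,6,7,8}
  0: ✓
  1: ✓
  2: ✓
  5: VIOLATES
  6: ✓
  7: ✓
  8: ✓
reach 5 via b·c·b — violates

Answer: INVARIANT VIOLATED at state 5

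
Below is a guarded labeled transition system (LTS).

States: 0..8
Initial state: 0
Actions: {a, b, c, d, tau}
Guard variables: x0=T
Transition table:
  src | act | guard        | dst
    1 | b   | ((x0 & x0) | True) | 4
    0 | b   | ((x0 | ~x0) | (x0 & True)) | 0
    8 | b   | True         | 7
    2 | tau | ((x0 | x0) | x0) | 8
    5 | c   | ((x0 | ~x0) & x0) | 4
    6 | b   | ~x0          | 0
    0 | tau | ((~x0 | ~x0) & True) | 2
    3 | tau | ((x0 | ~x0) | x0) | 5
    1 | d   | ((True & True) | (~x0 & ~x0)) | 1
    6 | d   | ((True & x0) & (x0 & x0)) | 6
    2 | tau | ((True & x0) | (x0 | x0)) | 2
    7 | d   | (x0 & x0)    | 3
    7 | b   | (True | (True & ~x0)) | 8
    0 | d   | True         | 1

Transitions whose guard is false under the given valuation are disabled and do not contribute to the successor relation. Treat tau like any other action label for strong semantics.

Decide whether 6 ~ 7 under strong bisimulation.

Compute ~ classes (split until stable):
  π0 = {{0,1,2,3,4,5,6,7,8}}
  π1 = {{0,1,7},{2,3},{4},{5},{6},{8}}
  π2 = {{0},{1},{2},{3},{4},{5},{6},{7},{8}}
stable after 3 split(s): 9 block(s)
[6]={6}  [7]={7}

Answer: NOT BISIMILAR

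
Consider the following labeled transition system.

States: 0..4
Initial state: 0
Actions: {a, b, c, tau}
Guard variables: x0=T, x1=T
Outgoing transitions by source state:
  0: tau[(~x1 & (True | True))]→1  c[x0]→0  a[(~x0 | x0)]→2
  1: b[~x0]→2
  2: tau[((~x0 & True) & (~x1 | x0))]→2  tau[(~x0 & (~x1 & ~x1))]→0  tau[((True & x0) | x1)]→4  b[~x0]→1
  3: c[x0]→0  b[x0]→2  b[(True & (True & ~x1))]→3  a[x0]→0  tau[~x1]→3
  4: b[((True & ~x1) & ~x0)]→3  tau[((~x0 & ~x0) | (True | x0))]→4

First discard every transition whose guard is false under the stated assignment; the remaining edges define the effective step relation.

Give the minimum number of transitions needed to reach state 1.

Answer: UNREACHABLE

Trace:
Breadth-first toward 1:
  L0 = {0}
  L1 = {2}
  L2 = {4}
1 never appears.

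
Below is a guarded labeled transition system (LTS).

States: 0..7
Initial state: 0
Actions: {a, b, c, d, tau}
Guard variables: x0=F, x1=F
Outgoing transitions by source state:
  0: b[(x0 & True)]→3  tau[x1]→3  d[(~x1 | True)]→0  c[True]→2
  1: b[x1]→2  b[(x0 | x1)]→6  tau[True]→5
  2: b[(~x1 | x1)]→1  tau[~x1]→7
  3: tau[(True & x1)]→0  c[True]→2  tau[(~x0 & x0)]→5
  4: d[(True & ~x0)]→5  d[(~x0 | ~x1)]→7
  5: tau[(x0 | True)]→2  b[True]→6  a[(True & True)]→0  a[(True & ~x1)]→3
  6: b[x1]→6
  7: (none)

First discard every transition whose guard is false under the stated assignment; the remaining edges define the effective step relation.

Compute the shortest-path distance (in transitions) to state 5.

Layered search for 5:
  Layer 0: {0}
  Layer 1: {2}
  Layer 2: {1,7}
  Layer 3: {5}
5 enters at depth 3; path c·b·tau

Answer: 3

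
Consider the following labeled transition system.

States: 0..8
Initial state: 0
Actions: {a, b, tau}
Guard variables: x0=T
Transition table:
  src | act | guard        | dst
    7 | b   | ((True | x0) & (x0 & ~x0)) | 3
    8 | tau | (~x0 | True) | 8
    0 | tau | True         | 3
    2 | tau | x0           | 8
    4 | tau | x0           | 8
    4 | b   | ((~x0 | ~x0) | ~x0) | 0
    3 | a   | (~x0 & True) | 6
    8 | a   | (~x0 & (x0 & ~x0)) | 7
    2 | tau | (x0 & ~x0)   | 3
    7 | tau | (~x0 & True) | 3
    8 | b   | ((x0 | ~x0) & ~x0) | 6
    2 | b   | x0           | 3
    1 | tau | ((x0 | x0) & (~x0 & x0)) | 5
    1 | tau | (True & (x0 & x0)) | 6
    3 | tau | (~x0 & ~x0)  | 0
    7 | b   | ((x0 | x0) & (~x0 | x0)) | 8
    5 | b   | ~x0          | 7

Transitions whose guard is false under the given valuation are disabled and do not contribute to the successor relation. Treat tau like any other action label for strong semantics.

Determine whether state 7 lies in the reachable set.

Answer: UNREACHABLE

Analysis:
Guard filter leaves 7 enabled edge(s).
depth 0: {0}
depth 1: {3}  cumulative {0,3}
R = {0,3}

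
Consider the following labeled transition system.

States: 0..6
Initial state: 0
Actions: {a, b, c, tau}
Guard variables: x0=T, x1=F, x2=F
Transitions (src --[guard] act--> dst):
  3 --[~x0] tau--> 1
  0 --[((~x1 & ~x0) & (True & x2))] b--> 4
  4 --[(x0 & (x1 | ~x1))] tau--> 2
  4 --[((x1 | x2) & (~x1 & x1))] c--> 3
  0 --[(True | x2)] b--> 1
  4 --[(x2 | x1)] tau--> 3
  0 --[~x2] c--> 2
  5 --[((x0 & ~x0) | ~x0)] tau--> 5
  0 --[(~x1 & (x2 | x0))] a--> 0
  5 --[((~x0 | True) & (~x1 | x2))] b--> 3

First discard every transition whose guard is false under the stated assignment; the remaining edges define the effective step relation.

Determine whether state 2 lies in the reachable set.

Answer: REACHABLE

Working:
Guard filter leaves 5 enabled edge(s).
Layer 0: {0}
Layer 1: {1,2}  cumulative {0,1,2}
Reachable = {0,1,2}
trace reaching 2: c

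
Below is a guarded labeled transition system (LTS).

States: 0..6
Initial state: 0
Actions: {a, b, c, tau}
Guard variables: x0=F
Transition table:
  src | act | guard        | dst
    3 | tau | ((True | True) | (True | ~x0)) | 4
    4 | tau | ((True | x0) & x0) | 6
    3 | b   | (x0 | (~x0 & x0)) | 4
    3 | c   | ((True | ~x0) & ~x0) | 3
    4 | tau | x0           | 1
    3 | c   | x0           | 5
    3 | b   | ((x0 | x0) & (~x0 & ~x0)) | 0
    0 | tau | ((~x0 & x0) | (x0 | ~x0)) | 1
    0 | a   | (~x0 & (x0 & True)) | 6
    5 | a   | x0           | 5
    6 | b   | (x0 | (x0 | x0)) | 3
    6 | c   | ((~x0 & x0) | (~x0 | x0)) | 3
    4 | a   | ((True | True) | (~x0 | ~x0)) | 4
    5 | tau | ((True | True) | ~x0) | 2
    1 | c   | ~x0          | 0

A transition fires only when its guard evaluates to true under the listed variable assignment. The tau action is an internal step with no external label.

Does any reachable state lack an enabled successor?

Reachable = {0,1}
  0: tau→1  [1 out]
  1: c→0  [1 out]

Answer: DEADLOCK-FREE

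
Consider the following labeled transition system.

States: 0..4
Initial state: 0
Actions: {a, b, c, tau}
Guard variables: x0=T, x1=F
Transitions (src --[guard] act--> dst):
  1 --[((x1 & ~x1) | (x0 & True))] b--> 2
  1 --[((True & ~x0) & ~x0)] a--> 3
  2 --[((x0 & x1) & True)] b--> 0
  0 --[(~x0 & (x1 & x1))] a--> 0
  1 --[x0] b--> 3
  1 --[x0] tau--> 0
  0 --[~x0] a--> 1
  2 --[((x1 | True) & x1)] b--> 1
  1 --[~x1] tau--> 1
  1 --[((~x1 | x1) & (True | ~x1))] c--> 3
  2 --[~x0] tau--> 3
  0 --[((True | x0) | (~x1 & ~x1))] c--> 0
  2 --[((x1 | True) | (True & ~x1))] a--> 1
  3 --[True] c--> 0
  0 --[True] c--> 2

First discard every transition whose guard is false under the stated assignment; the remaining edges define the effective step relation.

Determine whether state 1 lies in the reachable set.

After dropping false guards: 9 live edges.
L0 = {0}
L1 = {2}  now seen {0,2}
L2 = {1}  now seen {0,1,2}
L3 = {3}  now seen {0,1,2,3}
R = {0,1,2,3}
trace reaching 1: c·a

Answer: REACHABLE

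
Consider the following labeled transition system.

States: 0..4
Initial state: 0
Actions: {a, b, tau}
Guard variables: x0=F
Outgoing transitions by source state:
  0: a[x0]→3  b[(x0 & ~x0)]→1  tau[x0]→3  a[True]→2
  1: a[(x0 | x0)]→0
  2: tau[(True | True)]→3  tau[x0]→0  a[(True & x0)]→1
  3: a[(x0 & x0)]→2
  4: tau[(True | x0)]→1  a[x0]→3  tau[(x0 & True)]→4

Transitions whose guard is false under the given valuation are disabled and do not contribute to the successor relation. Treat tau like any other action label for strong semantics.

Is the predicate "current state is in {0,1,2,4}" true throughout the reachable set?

Answer: INVARIANT VIOLATED at state 3

Trace:
Allowed set {0,1,2,4}
R = {0,2,3}
  0: ok
  2: ok
  3: outside
counterexample path to 3: a·tau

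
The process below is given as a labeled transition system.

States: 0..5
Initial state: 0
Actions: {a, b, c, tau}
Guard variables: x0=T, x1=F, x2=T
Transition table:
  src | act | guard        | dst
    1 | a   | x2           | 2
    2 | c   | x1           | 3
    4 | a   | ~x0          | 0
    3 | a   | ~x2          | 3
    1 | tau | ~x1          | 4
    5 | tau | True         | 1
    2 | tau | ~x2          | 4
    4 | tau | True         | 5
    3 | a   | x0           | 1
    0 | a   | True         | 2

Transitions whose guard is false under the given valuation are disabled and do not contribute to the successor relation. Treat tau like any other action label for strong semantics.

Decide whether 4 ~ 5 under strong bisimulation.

Answer: NOT BISIMILAR

Working:
Bisimulation quotient by refinement:
  round 0: {{0,1,2,3,4,5}}
  round 1: {{0,3},{1},{2},{4,5}}
  round 2: {{0},{1},{2},{3},{4},{5}}
Fixed point at round 3; 6 class(es).
4∈{4}, 5∈{5}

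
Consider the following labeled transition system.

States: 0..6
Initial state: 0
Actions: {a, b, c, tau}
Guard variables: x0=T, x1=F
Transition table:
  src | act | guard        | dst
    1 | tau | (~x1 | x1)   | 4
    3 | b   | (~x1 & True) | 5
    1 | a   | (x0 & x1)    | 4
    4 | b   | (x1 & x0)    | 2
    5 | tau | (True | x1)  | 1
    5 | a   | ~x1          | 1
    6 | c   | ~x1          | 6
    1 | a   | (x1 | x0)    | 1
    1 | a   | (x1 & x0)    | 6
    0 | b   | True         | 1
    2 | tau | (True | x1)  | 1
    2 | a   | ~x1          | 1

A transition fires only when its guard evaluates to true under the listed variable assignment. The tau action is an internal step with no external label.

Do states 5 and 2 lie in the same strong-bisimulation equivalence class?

Refine partition for ~:
  P[0] = {{0,1,2,3,4,5,6}}
  P[1] = {{0,3},{1,2,5},{4},{6}}
  P[2] = {{0,3},{1},{2,5},{4},{6}}
  P[3] = {{0},{1},{2,5},{3},{4},{6}}
stable after 4 split(s): 6 block(s)
5∈{2,5}, 2∈{2,5}

Answer: BISIMILAR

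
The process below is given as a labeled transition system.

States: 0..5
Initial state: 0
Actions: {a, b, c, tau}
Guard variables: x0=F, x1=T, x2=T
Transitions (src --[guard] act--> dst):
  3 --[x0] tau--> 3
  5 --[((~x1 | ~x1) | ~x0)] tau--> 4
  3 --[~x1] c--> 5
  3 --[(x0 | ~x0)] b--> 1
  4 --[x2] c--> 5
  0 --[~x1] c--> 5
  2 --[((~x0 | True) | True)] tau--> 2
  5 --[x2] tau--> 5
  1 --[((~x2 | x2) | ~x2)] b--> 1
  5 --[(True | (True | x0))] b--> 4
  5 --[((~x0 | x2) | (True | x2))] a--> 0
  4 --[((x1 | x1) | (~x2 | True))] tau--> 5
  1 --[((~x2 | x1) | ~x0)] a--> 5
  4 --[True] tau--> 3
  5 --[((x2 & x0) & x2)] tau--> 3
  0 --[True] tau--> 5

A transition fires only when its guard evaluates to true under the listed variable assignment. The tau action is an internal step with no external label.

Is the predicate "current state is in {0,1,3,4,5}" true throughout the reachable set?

Safe = {0,1,3,4,5}
R = {0,1,3,4,5}
  0: safe
  1: safe
  3: safe
  4: safe
  5: safe

Answer: INVARIANT HOLDS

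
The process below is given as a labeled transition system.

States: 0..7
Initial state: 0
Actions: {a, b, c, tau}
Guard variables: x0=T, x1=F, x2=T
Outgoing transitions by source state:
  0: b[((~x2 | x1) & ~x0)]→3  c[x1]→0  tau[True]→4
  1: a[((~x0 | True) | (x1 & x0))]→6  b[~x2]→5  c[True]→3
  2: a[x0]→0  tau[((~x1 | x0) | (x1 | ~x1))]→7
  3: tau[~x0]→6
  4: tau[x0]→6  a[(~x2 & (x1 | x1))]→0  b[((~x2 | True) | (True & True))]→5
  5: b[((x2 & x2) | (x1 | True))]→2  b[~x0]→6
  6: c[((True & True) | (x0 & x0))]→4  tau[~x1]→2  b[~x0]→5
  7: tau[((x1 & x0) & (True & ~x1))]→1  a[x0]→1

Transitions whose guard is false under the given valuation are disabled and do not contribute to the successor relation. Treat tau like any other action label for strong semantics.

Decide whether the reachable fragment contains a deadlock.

Answer: DEADLOCK at state 3

Analysis:
Reachable = {0,1,2,3,4,5,6,7}
  0: tau→4  [deg 1]
  1: a→6  c→3  [deg 2]
  2: a→0  tau→7  [deg 2]
  3: ∅  [STUCK]
  4: b→5  tau→6  [deg 2]
  5: b→2  [deg 1]
  6: c→4  tau→2  [deg 2]
  7: a→1  [deg 1]
witness 3: tau·tau·tau·tau·a·c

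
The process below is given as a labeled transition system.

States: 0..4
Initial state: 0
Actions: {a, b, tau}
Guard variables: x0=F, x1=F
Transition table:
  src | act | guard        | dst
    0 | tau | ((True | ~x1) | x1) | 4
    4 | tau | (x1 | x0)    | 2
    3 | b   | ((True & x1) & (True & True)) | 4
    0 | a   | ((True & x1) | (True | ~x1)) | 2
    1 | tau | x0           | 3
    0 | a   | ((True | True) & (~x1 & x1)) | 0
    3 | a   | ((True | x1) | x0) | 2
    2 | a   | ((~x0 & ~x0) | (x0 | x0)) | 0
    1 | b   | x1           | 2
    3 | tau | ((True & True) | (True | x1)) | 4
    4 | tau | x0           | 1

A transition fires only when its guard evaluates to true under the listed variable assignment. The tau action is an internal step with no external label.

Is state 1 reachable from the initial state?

5 transition(s) survive guard evaluation.
Layer 0: {0}
Layer 1: {2,4}  cumulative {0,2,4}
R = {0,2,4}

Answer: UNREACHABLE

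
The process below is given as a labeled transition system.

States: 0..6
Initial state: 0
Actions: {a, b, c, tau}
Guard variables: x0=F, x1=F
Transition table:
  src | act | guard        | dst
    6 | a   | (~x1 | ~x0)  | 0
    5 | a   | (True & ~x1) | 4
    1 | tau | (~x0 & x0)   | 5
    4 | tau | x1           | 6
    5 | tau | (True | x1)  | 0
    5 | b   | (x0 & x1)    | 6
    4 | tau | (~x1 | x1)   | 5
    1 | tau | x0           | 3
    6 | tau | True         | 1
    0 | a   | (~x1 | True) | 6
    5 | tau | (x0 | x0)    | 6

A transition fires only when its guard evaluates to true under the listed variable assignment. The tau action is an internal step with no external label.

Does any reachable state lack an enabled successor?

Answer: DEADLOCK at state 1

Trace:
Reachable = {0,1,6}
  0: a→6  [1 exit(s)]
  1: ∅  [STUCK]
  6: a→0  tau→1  [2 exit(s)]
witness 1: a·tau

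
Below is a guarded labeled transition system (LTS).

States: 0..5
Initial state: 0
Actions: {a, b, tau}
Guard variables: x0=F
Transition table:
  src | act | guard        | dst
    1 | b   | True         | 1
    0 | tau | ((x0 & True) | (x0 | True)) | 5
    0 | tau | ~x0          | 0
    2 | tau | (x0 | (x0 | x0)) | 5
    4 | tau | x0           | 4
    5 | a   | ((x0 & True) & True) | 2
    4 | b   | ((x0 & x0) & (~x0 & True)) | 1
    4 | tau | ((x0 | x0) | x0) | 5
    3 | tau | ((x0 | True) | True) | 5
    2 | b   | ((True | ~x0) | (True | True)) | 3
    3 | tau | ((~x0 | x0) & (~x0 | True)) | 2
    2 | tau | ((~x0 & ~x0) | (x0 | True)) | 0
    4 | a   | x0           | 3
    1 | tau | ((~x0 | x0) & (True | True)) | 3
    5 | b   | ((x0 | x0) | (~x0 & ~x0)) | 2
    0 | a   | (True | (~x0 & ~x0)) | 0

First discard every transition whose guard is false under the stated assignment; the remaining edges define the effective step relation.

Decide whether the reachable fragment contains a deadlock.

Answer: DEADLOCK-FREE

Analysis:
Reach set: {0,2,3,5}
  0: a→0  tau→0  tau→5  [3 exit(s)]
  2: b→3  tau→0  [2 exit(s)]
  3: tau→2  tau→5  [2 exit(s)]
  5: b→2  [1 exit(s)]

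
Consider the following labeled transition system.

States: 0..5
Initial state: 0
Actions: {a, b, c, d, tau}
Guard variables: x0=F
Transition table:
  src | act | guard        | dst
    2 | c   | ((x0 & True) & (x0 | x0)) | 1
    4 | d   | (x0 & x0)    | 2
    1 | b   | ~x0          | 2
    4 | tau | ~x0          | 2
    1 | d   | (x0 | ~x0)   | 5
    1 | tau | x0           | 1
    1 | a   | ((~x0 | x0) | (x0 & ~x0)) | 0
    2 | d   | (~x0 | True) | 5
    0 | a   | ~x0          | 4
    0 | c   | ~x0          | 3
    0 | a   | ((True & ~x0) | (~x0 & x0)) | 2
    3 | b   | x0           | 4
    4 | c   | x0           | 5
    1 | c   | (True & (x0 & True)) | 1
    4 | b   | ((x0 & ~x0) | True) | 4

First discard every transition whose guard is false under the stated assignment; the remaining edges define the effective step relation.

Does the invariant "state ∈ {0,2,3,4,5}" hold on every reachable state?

Inv-set: {0,2,3,4,5}
Reach set: {0,2,3,4,5}
  0: safe
  2: safe
  3: safe
  4: safe
  5: safe

Answer: INVARIANT HOLDS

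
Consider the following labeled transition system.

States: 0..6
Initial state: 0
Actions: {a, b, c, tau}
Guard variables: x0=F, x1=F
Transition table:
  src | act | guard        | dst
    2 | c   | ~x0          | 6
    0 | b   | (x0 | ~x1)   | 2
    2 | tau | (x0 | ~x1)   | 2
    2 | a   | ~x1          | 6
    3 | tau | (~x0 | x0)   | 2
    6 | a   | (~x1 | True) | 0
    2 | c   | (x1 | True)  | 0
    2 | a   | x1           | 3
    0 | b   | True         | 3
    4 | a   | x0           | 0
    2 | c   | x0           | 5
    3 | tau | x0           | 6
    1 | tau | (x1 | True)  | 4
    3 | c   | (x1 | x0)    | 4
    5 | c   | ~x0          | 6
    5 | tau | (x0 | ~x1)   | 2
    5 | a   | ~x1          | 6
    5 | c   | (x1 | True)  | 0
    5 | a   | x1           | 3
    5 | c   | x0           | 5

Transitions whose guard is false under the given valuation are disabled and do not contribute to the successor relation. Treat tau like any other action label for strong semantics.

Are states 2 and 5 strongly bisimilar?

Answer: BISIMILAR

Trace:
Refine partition for ~:
  π0 = {{0,1,2,3,4,5,6}}
  π1 = {{0},{1,3},{2,5},{4},{6}}
  π2 = {{0},{1},{2,5},{3},{4},{6}}
6 equivalence class(es) (converged in 3)
class of 2: {2,5}; class of 5: {2,5}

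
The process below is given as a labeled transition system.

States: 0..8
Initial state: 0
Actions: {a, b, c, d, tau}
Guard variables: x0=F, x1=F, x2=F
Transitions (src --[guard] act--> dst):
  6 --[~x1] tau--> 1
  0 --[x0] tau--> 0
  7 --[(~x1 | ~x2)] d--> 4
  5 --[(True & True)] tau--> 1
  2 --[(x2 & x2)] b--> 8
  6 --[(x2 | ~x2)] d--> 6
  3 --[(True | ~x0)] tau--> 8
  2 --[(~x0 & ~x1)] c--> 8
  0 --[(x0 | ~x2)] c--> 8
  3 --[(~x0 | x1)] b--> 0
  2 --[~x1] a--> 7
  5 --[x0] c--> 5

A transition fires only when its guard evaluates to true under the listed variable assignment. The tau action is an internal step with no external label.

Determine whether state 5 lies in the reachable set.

Answer: UNREACHABLE

Working:
9 transition(s) survive guard evaluation.
L0 = {0}
L1 = {8}  cumulative {0,8}
R = {0,8}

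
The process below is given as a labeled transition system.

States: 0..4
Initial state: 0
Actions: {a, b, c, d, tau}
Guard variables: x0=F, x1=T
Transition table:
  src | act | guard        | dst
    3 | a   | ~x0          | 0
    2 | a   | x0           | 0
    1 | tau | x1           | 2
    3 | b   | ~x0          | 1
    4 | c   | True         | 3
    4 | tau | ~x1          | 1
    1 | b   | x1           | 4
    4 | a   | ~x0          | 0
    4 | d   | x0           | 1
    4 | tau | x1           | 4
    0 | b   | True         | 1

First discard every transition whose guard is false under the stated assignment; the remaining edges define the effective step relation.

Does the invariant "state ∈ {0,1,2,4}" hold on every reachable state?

Answer: INVARIANT VIOLATED at state 3

Analysis:
Allowed set {0,1,2,4}
Reach set: {0,1,2,3,4}
  0: safe
  1: safe
  2: safe
  3: VIOLATES
  4: safe
counterexample path to 3: b·b·c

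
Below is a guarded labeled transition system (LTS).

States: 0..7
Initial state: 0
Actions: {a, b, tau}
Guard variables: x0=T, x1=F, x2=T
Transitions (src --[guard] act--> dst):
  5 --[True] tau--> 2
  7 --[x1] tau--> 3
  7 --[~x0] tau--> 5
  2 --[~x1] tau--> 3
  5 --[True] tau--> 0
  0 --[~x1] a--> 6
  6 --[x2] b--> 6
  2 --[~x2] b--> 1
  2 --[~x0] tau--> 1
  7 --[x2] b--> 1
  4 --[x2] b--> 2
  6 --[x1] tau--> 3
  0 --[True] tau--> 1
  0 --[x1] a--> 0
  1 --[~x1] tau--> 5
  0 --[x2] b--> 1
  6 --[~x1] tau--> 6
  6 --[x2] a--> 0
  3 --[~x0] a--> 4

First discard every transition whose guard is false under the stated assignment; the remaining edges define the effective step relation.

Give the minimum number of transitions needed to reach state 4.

Answer: UNREACHABLE

Analysis:
Layered search for 4:
  L0 = {0}
  L1 = {1,6}
  L2 = {5}
  L3 = {2}
  L4 = {3}
4 never appears.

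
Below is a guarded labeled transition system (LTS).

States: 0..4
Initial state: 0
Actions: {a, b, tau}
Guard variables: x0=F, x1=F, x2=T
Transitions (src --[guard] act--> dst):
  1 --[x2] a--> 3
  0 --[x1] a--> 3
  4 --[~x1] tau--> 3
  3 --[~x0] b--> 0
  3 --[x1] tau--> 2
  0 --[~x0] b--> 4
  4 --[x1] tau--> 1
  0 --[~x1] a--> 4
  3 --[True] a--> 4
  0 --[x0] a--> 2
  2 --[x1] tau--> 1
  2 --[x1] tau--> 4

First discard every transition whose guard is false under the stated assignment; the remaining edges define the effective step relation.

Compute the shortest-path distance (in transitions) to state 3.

Layered search for 3:
  Layer 0: {0}
  Layer 1: {4}
  Layer 2: {3}
first hit 3 at d=2 via a·tau

Answer: 2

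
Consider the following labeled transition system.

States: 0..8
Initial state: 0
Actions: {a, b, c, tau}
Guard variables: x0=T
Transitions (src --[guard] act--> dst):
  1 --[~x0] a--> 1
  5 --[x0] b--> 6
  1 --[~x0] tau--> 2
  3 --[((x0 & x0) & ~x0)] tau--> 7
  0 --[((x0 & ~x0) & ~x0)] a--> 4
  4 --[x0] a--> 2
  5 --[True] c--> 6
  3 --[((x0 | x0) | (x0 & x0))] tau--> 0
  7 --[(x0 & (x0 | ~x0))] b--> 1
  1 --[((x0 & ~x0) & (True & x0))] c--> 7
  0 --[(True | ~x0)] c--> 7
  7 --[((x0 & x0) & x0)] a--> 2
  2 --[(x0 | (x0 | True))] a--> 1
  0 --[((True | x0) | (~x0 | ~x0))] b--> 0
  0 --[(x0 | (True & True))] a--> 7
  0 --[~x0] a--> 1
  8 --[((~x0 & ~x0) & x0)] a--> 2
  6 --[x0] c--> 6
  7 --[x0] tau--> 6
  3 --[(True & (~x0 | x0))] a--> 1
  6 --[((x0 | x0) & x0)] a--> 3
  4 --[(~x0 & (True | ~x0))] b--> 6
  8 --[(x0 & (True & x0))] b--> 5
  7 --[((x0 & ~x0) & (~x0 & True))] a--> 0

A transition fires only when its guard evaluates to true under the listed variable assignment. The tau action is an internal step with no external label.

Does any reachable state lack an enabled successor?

Answer: DEADLOCK at state 1

Trace:
Reachable = {0,1,2,3,6,7}
  0: a→7  b→0  c→7  [3 out]
  1: ∅  [STUCK]
  2: a→1  [1 out]
  3: a→1  tau→0  [2 out]
  6: a→3  c→6  [2 out]
  7: a→2  b→1  tau→6  [3 out]
trace reaching 1: c·b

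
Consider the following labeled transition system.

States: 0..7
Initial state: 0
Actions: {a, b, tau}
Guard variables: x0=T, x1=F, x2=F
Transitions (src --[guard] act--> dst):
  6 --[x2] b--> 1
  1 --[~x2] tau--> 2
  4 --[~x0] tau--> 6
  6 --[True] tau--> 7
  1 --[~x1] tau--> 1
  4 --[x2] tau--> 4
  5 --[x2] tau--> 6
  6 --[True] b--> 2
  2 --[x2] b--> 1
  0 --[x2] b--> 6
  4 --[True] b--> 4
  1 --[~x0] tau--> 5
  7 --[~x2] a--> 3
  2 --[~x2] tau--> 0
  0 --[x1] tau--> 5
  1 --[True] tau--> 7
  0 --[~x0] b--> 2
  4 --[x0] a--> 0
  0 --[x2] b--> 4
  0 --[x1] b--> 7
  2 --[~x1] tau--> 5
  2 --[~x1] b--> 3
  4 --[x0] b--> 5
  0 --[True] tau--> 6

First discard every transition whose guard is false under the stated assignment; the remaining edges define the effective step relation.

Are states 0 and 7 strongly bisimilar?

Answer: NOT BISIMILAR

Analysis:
Refine partition for ~:
  P[0] = {{0,1,2,3,4,5,6,7}}
  P[1] = {{0,1},{2,6},{3,5},{4},{7}}
  P[2] = {{0},{1},{2},{3,5},{4},{6},{7}}
stable after 3 split(s): 7 block(s)
class of 0: {0}; class of 7: {7}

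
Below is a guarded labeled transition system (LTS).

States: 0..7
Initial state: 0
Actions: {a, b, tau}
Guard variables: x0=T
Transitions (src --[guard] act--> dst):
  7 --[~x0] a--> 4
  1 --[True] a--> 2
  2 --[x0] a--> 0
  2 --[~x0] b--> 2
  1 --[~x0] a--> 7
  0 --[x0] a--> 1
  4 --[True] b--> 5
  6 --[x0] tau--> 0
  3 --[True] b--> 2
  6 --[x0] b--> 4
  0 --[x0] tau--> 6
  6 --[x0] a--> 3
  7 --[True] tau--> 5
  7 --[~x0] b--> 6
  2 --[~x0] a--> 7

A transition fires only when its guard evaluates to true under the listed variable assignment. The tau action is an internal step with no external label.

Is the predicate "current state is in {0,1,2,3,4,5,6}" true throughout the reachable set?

Answer: INVARIANT HOLDS

Trace:
Inv-set: {0,1,2,3,4,5,6}
Reachable = {0,1,2,3,4,5,6}
  0: ok
  1: ok
  2: ok
  3: ok
  4: ok
  5: ok
  6: ok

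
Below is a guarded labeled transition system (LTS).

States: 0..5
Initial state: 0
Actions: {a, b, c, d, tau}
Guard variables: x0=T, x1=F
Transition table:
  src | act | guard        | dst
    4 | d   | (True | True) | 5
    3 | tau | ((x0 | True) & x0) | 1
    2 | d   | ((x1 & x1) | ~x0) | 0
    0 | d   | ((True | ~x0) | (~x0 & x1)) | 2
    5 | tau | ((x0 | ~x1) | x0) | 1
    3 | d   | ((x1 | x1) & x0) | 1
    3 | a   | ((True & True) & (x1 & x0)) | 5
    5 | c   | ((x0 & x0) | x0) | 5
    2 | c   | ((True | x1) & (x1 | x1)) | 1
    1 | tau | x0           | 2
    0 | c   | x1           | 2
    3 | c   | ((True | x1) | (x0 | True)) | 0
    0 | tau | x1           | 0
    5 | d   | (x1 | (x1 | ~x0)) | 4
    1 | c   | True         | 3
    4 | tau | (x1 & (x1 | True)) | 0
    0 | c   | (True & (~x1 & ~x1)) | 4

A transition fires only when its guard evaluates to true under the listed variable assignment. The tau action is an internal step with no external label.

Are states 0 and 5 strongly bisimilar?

Answer: NOT BISIMILAR

Analysis:
Refine partition for ~:
  π0 = {{0,1,2,3,4,5}}
  π1 = {{0},{1,3,5},{2},{4}}
  π2 = {{0},{1},{2},{3},{4},{5}}
stable after 3 split(s): 6 block(s)
[0]={0}  [5]={5}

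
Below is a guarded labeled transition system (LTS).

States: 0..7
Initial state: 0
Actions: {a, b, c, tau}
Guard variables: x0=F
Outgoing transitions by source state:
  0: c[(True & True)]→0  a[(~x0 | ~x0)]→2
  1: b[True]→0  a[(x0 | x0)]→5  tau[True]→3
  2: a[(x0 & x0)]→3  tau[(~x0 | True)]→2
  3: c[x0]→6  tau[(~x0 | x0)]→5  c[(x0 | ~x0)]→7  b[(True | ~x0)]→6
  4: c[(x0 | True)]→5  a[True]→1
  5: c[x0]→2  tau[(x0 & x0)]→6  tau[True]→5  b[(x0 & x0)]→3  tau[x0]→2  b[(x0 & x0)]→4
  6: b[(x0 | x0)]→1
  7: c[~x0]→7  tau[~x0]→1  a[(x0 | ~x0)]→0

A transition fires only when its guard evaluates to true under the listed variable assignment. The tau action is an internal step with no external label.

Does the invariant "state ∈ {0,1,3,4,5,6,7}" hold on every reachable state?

Answer: INVARIANT VIOLATED at state 2

Analysis:
Inv-set: {0,1,3,4,5,6,7}
Reach set: {0,2}
  0: ok
  2: VIOLATES
witness against invariant: a → 2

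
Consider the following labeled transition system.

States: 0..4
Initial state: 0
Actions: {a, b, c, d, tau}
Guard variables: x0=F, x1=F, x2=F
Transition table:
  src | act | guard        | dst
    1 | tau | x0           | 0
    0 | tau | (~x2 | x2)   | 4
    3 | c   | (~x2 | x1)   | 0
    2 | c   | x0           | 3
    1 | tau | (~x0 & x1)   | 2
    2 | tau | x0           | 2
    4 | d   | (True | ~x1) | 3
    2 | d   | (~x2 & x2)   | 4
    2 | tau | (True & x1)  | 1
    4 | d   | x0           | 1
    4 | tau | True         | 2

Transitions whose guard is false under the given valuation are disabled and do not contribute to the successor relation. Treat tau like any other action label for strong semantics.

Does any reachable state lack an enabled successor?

Reachable = {0,2,3,4}
  0: tau→4  [deg 1]
  2: ∅  [STUCK]
  3: c→0  [deg 1]
  4: d→3  tau→2  [deg 2]
Path to 2: tau·tau

Answer: DEADLOCK at state 2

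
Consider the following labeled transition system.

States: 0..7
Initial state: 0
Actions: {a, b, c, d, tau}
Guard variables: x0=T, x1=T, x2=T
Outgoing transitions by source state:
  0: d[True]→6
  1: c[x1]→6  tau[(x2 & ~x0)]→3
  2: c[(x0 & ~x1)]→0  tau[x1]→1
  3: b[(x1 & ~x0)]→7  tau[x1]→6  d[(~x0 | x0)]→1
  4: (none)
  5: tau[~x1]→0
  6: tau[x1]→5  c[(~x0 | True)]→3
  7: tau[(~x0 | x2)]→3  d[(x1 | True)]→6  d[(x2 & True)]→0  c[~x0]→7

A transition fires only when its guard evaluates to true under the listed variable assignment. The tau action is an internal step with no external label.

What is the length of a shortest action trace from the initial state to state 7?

Answer: UNREACHABLE

Trace:
BFS to 7:
  depth 0: {0}
  depth 1: {6}
  depth 2: {3,5}
  depth 3: {1}
7 never appears.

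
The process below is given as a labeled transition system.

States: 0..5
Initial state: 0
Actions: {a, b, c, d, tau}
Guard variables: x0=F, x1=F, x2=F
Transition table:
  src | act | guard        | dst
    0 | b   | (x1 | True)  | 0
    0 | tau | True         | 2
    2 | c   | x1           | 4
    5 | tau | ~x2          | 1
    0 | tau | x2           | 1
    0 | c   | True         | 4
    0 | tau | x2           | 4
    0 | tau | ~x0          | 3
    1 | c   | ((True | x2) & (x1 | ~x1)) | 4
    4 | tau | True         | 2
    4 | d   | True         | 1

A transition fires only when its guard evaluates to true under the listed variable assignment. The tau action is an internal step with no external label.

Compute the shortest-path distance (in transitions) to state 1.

Layered search for 1:
  L0 = {0}
  L1 = {2,3,4}
  L2 = {1}
depth(1)=2, e.g. c·d

Answer: 2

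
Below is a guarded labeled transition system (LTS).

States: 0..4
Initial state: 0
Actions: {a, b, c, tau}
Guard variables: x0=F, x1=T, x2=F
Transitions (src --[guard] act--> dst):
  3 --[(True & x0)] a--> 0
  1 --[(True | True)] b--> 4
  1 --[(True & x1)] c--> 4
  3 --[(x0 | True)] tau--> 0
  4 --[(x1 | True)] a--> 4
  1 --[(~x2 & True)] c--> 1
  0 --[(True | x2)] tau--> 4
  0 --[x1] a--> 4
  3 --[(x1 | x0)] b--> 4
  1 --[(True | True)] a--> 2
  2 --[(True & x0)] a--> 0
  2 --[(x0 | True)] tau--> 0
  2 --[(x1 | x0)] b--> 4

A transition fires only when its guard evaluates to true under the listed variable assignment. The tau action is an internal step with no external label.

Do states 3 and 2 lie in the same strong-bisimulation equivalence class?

Answer: BISIMILAR

Working:
Compute ~ classes (split until stable):
  π0 = {{0,1,2,3,4}}
  π1 = {{0},{1},{2,3},{4}}
Fixed point at round 2; 4 class(es).
[3]={2,3}  [2]={2,3}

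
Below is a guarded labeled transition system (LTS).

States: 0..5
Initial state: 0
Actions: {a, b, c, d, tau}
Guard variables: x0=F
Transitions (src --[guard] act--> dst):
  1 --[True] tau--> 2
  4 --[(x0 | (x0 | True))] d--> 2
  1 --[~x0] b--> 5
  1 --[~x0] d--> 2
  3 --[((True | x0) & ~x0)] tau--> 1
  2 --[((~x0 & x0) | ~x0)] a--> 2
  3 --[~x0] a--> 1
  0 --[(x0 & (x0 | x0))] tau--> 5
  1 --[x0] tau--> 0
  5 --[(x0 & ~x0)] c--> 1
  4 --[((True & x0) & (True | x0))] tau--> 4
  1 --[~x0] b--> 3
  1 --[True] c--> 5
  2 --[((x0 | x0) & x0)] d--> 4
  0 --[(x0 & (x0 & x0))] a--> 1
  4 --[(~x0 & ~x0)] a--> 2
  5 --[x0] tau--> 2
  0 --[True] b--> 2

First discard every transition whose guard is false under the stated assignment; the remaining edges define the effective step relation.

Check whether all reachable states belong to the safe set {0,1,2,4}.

Allowed set {0,1,2,4}
Reachable = {0,2}
  0: ✓
  2: ✓

Answer: INVARIANT HOLDS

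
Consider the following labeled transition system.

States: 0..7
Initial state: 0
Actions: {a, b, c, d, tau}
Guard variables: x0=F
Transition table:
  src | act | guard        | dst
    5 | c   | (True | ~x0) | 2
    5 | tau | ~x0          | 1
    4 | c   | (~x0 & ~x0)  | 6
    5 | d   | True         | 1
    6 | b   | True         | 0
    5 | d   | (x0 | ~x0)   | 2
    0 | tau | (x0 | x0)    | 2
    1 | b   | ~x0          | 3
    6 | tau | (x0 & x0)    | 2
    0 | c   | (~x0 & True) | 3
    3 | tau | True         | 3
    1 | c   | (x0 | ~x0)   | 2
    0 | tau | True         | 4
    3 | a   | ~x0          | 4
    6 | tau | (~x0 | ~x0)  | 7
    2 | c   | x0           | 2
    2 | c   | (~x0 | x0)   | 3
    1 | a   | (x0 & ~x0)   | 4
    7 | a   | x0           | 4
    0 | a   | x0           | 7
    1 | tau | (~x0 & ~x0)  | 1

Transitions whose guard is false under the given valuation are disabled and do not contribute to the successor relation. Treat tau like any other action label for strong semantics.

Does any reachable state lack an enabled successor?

Reachable = {0,3,4,6,7}
  0: c→3  tau→4  [deg 2]
  3: a→4  tau→3  [deg 2]
  4: c→6  [deg 1]
  6: b→0  tau→7  [deg 2]
  7: ∅  [deadlock]
trace reaching 7: tau·c·tau

Answer: DEADLOCK at state 7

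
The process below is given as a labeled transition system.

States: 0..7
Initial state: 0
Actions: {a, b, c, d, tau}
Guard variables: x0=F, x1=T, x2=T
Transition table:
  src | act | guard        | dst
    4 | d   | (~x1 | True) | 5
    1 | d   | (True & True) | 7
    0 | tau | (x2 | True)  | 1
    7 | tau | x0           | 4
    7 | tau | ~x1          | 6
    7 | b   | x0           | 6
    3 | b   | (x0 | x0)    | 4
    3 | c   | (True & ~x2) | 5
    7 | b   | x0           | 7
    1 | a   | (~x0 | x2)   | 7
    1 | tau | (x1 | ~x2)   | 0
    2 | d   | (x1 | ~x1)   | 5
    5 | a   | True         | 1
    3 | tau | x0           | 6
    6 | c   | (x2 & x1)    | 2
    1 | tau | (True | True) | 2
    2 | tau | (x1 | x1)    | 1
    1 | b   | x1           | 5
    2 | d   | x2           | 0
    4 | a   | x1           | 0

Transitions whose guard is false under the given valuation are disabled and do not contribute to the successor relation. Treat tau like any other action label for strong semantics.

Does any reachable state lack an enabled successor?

Answer: DEADLOCK at state 7

Trace:
R = {0,1,2,5,7}
  0: tau→1  [1 out]
  1: a→7  b→5  d→7  tau→0  tau→2  [5 out]
  2: d→0  d→5  tau→1  [3 out]
  5: a→1  [1 out]
  7: ∅  [STUCK]
witness 7: tau·d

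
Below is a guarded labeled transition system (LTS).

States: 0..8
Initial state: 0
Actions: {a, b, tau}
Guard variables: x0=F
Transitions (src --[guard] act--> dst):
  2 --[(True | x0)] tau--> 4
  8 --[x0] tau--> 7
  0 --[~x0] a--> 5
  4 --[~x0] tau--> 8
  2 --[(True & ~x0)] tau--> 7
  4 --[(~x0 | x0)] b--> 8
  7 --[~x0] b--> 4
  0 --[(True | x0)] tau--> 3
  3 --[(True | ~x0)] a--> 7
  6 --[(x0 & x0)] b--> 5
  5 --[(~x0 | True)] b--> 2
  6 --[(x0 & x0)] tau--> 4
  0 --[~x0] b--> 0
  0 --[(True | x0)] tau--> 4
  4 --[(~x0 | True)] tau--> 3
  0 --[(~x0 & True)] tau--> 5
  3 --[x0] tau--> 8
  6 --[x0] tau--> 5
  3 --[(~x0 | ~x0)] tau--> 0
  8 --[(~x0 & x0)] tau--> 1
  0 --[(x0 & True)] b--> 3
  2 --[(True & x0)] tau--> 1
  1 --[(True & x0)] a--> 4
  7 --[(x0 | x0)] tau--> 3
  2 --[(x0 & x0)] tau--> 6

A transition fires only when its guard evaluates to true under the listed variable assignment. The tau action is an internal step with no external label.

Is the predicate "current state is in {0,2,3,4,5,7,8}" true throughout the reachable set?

Answer: INVARIANT HOLDS

Working:
Inv-set: {0,2,3,4,5,7,8}
Reachable = {0,2,3,4,5,7,8}
  0: ok
  2: ok
  3: ok
  4: ok
  5: ok
  7: ok
  8: ok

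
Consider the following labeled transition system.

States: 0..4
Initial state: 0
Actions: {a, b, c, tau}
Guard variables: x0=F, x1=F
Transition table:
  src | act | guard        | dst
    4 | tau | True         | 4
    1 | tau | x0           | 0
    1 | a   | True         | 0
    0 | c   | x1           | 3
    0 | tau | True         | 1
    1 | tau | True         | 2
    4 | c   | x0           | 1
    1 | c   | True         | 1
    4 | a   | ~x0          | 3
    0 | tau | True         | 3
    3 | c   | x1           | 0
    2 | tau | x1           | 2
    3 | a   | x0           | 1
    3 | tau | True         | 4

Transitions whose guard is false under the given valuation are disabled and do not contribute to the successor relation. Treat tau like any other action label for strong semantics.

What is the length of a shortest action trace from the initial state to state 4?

BFS to 4:
  depth 0: {0}
  depth 1: {1,3}
  depth 2: {2,4}
4 enters at depth 2; path tau·tau

Answer: 2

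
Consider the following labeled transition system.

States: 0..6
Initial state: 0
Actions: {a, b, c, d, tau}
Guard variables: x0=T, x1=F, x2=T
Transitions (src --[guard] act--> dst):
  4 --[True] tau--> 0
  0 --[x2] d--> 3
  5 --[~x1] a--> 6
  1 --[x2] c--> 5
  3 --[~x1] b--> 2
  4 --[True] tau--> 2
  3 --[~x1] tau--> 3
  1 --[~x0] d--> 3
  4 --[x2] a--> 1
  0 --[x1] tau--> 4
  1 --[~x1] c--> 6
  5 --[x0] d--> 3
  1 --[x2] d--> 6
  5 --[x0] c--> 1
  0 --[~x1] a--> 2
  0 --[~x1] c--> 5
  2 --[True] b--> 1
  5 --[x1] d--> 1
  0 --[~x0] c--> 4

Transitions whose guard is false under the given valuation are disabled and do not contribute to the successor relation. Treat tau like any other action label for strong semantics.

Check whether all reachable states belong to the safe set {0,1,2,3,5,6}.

Allowed set {0,1,2,3,5,6}
Reachable = {0,1,2,3,5,6}
  0: ok
  1: ok
  2: ok
  3: ok
  5: ok
  6: ok

Answer: INVARIANT HOLDS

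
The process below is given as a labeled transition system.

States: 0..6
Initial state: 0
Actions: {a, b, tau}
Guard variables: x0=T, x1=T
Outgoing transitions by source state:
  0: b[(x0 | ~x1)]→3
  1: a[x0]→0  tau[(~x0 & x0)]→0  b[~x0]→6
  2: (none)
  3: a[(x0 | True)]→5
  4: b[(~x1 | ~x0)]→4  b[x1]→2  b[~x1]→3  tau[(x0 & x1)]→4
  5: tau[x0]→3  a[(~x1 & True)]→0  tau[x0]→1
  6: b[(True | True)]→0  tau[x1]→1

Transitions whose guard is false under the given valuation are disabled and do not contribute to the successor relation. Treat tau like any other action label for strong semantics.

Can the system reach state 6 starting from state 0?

9 transition(s) survive guard evaluation.
Layer 0: {0}
Layer 1: {3}  now seen {0,3}
Layer 2: {5}  now seen {0,3,5}
Layer 3: {1}  now seen {0,1,3,5}
R = {0,1,3,5}

Answer: UNREACHABLE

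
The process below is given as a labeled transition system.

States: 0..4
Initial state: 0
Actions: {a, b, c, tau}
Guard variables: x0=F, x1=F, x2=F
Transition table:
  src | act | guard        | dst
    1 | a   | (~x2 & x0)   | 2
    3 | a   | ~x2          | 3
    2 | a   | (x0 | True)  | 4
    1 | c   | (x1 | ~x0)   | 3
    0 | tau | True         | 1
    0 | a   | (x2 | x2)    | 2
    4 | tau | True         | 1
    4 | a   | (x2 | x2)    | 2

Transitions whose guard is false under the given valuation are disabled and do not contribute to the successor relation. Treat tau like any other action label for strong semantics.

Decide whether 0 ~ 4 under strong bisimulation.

Answer: BISIMILAR

Trace:
Refine partition for ~:
  round 0: {{0,1,2,3,4}}
  round 1: {{0,4},{1},{2,3}}
  round 2: {{0,4},{1},{2},{3}}
stable after 3 split(s): 4 block(s)
[0]={0,4}  [4]={0,4}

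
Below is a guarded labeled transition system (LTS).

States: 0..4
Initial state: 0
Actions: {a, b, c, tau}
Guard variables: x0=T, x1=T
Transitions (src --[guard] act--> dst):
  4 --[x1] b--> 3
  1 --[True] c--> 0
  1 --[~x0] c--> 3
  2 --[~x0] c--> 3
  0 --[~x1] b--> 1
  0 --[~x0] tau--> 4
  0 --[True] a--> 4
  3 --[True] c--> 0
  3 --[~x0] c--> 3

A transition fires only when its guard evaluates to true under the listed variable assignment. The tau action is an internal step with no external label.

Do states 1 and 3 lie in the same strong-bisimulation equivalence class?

Answer: BISIMILAR

Working:
Compute ~ classes (split until stable):
  round 0: {{0,1,2,3,4}}
  round 1: {{0},{1,3},{2},{4}}
Fixed point at round 2; 4 class(es).
class of 1: {1,3}; class of 3: {1,3}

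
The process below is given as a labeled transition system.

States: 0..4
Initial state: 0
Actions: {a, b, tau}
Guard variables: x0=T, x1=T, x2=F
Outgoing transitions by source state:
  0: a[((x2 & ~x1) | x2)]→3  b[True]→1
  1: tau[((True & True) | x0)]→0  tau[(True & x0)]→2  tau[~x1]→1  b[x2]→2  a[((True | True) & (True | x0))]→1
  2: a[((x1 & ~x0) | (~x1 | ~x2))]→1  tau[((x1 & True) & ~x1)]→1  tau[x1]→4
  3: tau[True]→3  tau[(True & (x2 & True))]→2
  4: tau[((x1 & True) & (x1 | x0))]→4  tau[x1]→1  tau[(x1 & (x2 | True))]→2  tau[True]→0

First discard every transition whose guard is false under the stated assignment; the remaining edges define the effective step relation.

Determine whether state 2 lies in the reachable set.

Answer: REACHABLE

Trace:
After dropping false guards: 11 live edges.
L0 = {0}
L1 = {1}  cumulative {0,1}
L2 = {2}  cumulative {0,1,2}
L3 = {4}  cumulative {0,1,2,4}
Reachable = {0,1,2,4}
Path to 2: b·tau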